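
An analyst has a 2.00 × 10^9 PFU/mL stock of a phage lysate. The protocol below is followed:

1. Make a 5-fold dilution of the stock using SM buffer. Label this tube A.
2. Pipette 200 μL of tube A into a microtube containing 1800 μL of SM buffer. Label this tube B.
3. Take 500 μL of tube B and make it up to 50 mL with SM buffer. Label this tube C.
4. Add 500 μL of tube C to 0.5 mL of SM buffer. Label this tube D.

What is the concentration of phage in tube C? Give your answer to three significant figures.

Step 1: 5-fold → factor 5
Step 2: 200 μL + 1800 μL = 2000 μL total → factor 2000/200 = 10
Step 3: 500 μL brought to 50 mL → factor 50000/500 = 100
Dilution factor through tube C = 5 × 10 × 100 = 5000
[tube C] = 2.00 × 10^9 PFU/mL / 5000 = 4.00 × 10^5 PFU/mL

4.00 × 10^5 PFU/mL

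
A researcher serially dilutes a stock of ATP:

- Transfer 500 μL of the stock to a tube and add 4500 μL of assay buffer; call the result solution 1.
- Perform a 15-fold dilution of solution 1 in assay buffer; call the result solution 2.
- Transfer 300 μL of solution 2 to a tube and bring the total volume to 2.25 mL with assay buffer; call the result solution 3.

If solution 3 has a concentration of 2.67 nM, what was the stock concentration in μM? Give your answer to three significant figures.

Step 1: 500 μL + 4500 μL = 5000 μL total → factor 5000/500 = 10
Step 2: 15-fold → factor 15
Step 3: 300 μL brought to 2.25 mL → factor 2250/300 = 7.5
Overall dilution factor = 10 × 15 × 7.5 = 1125
Stock = 2.67 nM × 1125 = 3004 nM = 3.00 μM

3.00 μM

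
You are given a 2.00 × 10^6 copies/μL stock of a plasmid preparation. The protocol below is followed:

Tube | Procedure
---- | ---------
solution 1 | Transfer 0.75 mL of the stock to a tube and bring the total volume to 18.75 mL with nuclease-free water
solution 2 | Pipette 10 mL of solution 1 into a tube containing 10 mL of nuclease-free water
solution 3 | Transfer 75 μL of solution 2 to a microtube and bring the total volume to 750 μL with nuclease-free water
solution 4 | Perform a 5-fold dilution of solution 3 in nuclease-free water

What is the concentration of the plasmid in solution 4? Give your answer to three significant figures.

800 copies/μL

Step 1: 0.75 mL brought to 18.75 mL → factor 18.75/0.75 = 25
Step 2: 10 mL + 10 mL = 20 mL total → factor 20/10 = 2
Step 3: 75 μL brought to 750 μL → factor 750/75 = 10
Step 4: 5-fold → factor 5
Overall dilution factor = 25 × 2 × 10 × 5 = 2500
Final = 2.00 × 10^6 copies/μL / 2500 = 800 copies/μL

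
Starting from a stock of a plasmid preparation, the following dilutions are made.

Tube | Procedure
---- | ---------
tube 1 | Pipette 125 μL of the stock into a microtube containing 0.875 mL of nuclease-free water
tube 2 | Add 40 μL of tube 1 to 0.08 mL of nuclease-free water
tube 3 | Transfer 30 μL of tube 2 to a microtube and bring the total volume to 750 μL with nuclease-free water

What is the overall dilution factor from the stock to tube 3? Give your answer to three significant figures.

600

Step 1: 125 μL + 0.875 mL = 1000 μL total → factor 1000/125 = 8
Step 2: 40 μL + 0.08 mL = 120 μL total → factor 120/40 = 3
Step 3: 30 μL brought to 750 μL → factor 750/30 = 25
Overall dilution factor = 8 × 3 × 25 = 600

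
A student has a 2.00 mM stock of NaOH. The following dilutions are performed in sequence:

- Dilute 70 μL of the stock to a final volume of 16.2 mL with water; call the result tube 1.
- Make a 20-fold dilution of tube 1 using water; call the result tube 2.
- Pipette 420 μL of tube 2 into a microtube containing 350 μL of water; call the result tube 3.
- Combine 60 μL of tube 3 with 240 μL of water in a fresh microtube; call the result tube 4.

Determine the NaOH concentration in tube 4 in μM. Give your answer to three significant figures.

Step 1: 70 μL brought to 16.2 mL → factor 16200/70 = 231.43
Step 2: 20-fold → factor 20
Step 3: 420 μL + 350 μL = 770 μL total → factor 770/420 = 1.8333
Step 4: 60 μL + 240 μL = 300 μL total → factor 300/60 = 5
Overall dilution factor = 231.43 × 20 × 1.8333 × 5 = 42429
Final = 2.00 mM / 42429 = 4.714 × 10^-5 mM = 0.0471 μM

0.0471 μM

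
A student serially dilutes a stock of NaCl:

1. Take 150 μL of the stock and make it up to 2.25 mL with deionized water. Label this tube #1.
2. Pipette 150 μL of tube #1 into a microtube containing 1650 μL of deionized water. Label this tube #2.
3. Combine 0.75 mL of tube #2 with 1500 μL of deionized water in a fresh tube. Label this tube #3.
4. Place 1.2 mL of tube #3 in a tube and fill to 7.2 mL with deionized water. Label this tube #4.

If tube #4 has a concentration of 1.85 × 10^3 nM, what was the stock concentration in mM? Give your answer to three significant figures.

5.99 mM

Step 1: 150 μL brought to 2.25 mL → factor 2250/150 = 15
Step 2: 150 μL + 1650 μL = 1800 μL total → factor 1800/150 = 12
Step 3: 0.75 mL + 1500 μL = 2.25 mL total → factor 2.25/0.75 = 3
Step 4: 1.2 mL brought to 7.2 mL → factor 7.2/1.2 = 6
Overall dilution factor = 15 × 12 × 3 × 6 = 3240
Stock = 1.85 × 10^3 nM × 3240 = 5.994 × 10^6 nM = 5.99 mM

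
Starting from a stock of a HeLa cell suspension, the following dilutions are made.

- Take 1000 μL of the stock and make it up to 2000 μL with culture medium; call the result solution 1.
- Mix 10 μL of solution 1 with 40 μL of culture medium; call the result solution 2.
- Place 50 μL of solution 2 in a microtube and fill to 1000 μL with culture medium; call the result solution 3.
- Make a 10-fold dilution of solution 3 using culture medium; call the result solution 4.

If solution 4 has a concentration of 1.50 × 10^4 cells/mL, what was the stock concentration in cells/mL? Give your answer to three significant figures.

3.00 × 10^7 cells/mL

Step 1: 1000 μL brought to 2000 μL → factor 2000/1000 = 2
Step 2: 10 μL + 40 μL = 50 μL total → factor 50/10 = 5
Step 3: 50 μL brought to 1000 μL → factor 1000/50 = 20
Step 4: 10-fold → factor 10
Overall dilution factor = 2 × 5 × 20 × 10 = 2000
Stock = 1.50 × 10^4 cells/mL × 2000 = 3.00 × 10^7 cells/mL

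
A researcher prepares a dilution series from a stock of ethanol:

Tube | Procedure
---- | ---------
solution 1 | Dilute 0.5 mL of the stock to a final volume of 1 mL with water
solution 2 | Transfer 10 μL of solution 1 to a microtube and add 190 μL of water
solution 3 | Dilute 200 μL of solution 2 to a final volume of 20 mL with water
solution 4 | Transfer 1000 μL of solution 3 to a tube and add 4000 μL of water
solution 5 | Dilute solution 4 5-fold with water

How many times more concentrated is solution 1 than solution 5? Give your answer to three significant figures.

Step 1: 0.5 mL brought to 1 mL → factor 1/0.5 = 2
Step 2: 10 μL + 190 μL = 200 μL total → factor 200/10 = 20
Step 3: 200 μL brought to 20 mL → factor 20000/200 = 100
Step 4: 1000 μL + 4000 μL = 5000 μL total → factor 5000/1000 = 5
Step 5: 5-fold → factor 5
Dilution factor to solution 1 = 2; to solution 5 = 1 × 10^5
[solution 1]/[solution 5] = (factor to solution 5)/(factor to solution 1) = 1 × 10^5/2 = 5.00 × 10^4

5.00 × 10^4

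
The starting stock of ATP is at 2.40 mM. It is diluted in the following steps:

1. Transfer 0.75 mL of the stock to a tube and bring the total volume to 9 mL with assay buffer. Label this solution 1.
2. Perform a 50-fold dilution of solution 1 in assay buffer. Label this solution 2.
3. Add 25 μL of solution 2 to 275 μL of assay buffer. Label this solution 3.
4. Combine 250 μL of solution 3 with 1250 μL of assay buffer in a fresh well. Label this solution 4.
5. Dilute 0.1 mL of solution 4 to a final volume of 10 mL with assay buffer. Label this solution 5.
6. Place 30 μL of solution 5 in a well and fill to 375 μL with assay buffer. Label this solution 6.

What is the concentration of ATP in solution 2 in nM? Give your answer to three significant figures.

Step 1: 0.75 mL brought to 9 mL → factor 9/0.75 = 12
Step 2: 50-fold → factor 50
Dilution factor through solution 2 = 12 × 50 = 600
[solution 2] = 2.40 mM / 600 = 0.004000 mM = 4.00 × 10^3 nM

4.00 × 10^3 nM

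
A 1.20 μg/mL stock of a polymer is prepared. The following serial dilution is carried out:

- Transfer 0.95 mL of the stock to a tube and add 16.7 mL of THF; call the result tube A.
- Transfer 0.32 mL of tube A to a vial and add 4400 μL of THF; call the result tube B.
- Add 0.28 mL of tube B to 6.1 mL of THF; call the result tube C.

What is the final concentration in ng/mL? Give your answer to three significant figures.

Step 1: 0.95 mL + 16.7 mL = 17.65 mL total → factor 17.65/0.95 = 18.579
Step 2: 0.32 mL + 4400 μL = 4.72 mL total → factor 4.72/0.32 = 14.75
Step 3: 0.28 mL + 6.1 mL = 6.38 mL total → factor 6.38/0.28 = 22.786
Overall dilution factor = 18.579 × 14.75 × 22.786 = 6244.2
Final = 1.20 μg/mL / 6244.2 = 0.0001922 μg/mL = 0.192 ng/mL

0.192 ng/mL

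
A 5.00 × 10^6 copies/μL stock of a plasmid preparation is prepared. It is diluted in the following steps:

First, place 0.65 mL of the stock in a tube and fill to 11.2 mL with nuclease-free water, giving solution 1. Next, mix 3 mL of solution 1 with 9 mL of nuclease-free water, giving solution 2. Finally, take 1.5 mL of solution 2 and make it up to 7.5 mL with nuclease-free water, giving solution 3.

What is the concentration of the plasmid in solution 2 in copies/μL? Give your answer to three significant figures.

7.25 × 10^4 copies/μL

Step 1: 0.65 mL brought to 11.2 mL → factor 11.2/0.65 = 17.231
Step 2: 3 mL + 9 mL = 12 mL total → factor 12/3 = 4
Dilution factor through solution 2 = 17.231 × 4 = 68.923
[solution 2] = 5.00 × 10^6 copies/μL / 68.923 = 7.25 × 10^4 copies/μL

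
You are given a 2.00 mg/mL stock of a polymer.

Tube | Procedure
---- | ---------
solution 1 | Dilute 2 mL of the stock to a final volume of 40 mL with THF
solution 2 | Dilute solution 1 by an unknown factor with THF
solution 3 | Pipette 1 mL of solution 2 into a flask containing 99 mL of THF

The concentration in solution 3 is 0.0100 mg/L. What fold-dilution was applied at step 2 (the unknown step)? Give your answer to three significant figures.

Step 1: 2 mL brought to 40 mL → factor 40/2 = 20
Step 2: unknown factor x
Step 3: 1 mL + 99 mL = 100 mL total → factor 100/1 = 100
Product of known-step factors = 2000
Overall factor = 2.00 mg/mL / (0.0100 mg/L) = 2 × 10^5
x = 2 × 10^5 / 2000 = 100

100-fold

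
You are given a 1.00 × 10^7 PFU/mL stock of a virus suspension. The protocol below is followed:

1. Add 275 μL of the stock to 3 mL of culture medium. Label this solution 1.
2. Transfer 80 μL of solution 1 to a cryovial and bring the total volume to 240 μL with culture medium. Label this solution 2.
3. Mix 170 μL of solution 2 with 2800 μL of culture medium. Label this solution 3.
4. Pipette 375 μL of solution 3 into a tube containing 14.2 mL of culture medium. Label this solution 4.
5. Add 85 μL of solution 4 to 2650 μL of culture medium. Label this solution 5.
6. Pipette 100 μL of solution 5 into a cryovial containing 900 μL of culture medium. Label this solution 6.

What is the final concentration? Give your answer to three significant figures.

1.28 PFU/mL

Step 1: 275 μL + 3 mL = 3275 μL total → factor 3275/275 = 11.909
Step 2: 80 μL brought to 240 μL → factor 240/80 = 3
Step 3: 170 μL + 2800 μL = 2970 μL total → factor 2970/170 = 17.471
Step 4: 375 μL + 14.2 mL = 14575 μL total → factor 14575/375 = 38.867
Step 5: 85 μL + 2650 μL = 2735 μL total → factor 2735/85 = 32.176
Step 6: 100 μL + 900 μL = 1000 μL total → factor 1000/100 = 10
Overall dilution factor = 11.909 × 3 × 17.471 × 38.867 × 32.176 × 10 = 7.8059 × 10^6
Final = 1.00 × 10^7 PFU/mL / 7.8059 × 10^6 = 1.28 PFU/mL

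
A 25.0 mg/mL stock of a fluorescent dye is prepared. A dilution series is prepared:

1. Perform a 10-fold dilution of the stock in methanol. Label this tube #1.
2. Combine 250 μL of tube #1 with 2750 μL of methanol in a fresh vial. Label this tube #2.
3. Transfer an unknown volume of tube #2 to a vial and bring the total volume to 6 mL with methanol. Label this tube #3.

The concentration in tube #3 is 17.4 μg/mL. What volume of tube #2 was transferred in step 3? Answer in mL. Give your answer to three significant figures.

Step 1: 10-fold → factor 10
Step 2: 250 μL + 2750 μL = 3000 μL total → factor 3000/250 = 12
Step 3: v brought to 6 mL → factor = 6 mL/v
Product of known-step factors = 120
Overall factor = 25.0 mg/mL / (17.4 μg/mL) = 1436.8
Step-3 factor = 1436.8 / 120 = 11.973
v = 6 mL / 11.973 = 0.501 mL

0.501 mL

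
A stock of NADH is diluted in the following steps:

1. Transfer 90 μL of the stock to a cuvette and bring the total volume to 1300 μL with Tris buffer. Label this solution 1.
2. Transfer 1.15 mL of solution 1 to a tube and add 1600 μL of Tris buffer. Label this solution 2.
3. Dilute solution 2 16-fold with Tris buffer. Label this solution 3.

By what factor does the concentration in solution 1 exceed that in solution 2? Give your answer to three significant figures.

Step 1: 90 μL brought to 1300 μL → factor 1300/90 = 14.444
Step 2: 1.15 mL + 1600 μL = 2.75 mL total → factor 2.75/1.15 = 2.3913
Dilution factor to solution 1 = 14.444; to solution 2 = 34.541
[solution 1]/[solution 2] = (factor to solution 2)/(factor to solution 1) = 34.541/14.444 = 2.39

2.39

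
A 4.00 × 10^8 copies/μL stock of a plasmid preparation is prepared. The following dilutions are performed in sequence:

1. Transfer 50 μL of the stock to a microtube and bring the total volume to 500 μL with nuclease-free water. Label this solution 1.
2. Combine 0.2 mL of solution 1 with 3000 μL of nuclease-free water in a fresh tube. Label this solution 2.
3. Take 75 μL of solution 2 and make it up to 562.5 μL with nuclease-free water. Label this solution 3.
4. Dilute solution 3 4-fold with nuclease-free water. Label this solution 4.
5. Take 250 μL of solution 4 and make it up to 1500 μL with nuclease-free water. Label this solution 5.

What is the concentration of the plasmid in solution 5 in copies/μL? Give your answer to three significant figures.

1.39 × 10^4 copies/μL

Step 1: 50 μL brought to 500 μL → factor 500/50 = 10
Step 2: 0.2 mL + 3000 μL = 3.2 mL total → factor 3.2/0.2 = 16
Step 3: 75 μL brought to 562.5 μL → factor 562.5/75 = 7.5
Step 4: 4-fold → factor 4
Step 5: 250 μL brought to 1500 μL → factor 1500/250 = 6
Overall dilution factor = 10 × 16 × 7.5 × 4 × 6 = 28800
Final = 4.00 × 10^8 copies/μL / 28800 = 1.39 × 10^4 copies/μL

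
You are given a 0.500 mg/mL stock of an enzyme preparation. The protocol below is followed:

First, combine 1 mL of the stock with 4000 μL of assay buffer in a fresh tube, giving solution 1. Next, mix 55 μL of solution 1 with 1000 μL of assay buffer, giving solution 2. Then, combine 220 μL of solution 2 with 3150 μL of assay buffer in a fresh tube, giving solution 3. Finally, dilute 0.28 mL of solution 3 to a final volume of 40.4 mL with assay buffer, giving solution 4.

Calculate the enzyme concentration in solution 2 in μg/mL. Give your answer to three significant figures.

5.21 μg/mL

Step 1: 1 mL + 4000 μL = 5 mL total → factor 5/1 = 5
Step 2: 55 μL + 1000 μL = 1055 μL total → factor 1055/55 = 19.182
Dilution factor through solution 2 = 5 × 19.182 = 95.909
[solution 2] = 0.500 mg/mL / 95.909 = 0.005213 mg/mL = 5.21 μg/mL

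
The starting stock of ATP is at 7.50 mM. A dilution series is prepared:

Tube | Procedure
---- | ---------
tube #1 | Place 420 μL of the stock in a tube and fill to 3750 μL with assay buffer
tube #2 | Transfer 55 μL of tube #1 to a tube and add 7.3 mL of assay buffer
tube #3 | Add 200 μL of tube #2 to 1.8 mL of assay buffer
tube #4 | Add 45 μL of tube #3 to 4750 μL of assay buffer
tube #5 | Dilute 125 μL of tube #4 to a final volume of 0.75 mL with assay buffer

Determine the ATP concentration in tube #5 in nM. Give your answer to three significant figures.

0.982 nM

Step 1: 420 μL brought to 3750 μL → factor 3750/420 = 8.9286
Step 2: 55 μL + 7.3 mL = 7355 μL total → factor 7355/55 = 133.73
Step 3: 200 μL + 1.8 mL = 2000 μL total → factor 2000/200 = 10
Step 4: 45 μL + 4750 μL = 4795 μL total → factor 4795/45 = 106.56
Step 5: 125 μL brought to 0.75 mL → factor 750/125 = 6
Overall dilution factor = 8.9286 × 133.73 × 10 × 106.56 × 6 = 7.6336 × 10^6
Final = 7.50 mM / 7.6336 × 10^6 = 9.825 × 10^-7 mM = 0.982 nM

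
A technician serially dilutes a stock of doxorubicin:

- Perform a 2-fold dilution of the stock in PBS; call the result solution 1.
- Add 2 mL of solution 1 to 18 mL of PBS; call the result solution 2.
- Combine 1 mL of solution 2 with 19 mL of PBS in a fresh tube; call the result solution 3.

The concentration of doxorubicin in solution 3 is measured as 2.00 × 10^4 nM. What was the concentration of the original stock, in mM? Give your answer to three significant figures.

8.00 mM

Step 1: 2-fold → factor 2
Step 2: 2 mL + 18 mL = 20 mL total → factor 20/2 = 10
Step 3: 1 mL + 19 mL = 20 mL total → factor 20/1 = 20
Overall dilution factor = 2 × 10 × 20 = 400
Stock = 2.00 × 10^4 nM × 400 = 8.000 × 10^6 nM = 8.00 mM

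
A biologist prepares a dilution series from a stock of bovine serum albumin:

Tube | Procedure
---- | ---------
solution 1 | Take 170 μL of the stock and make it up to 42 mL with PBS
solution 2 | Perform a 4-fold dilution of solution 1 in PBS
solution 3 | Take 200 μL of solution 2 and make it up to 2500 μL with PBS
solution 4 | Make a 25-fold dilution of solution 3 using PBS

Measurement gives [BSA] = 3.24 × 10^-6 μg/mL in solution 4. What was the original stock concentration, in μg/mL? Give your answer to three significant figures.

1.00 μg/mL

Step 1: 170 μL brought to 42 mL → factor 42000/170 = 247.06
Step 2: 4-fold → factor 4
Step 3: 200 μL brought to 2500 μL → factor 2500/200 = 12.5
Step 4: 25-fold → factor 25
Overall dilution factor = 247.06 × 4 × 12.5 × 25 = 3.0882 × 10^5
Stock = 3.24 × 10^-6 μg/mL × 3.0882 × 10^5 = 1.00 μg/mL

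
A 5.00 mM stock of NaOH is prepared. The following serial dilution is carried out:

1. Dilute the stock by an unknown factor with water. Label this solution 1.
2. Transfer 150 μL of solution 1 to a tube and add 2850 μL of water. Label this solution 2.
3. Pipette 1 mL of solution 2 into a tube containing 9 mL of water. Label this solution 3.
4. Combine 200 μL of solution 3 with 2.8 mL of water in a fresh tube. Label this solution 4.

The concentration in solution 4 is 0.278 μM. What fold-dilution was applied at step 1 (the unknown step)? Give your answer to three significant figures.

Step 1: unknown factor x
Step 2: 150 μL + 2850 μL = 3000 μL total → factor 3000/150 = 20
Step 3: 1 mL + 9 mL = 10 mL total → factor 10/1 = 10
Step 4: 200 μL + 2.8 mL = 3000 μL total → factor 3000/200 = 15
Product of known-step factors = 3000
Overall factor = 5.00 mM / (0.278 μM) = 17986
x = 17986 / 3000 = 6.00

6.00-fold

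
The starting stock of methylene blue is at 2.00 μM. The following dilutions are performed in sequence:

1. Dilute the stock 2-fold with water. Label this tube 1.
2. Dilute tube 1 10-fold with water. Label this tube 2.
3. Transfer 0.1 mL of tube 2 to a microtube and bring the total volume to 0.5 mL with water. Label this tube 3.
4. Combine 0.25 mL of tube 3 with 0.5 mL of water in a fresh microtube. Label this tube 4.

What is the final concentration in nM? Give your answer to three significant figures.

Step 1: 2-fold → factor 2
Step 2: 10-fold → factor 10
Step 3: 0.1 mL brought to 0.5 mL → factor 0.5/0.1 = 5
Step 4: 0.25 mL + 0.5 mL = 0.75 mL total → factor 0.75/0.25 = 3
Overall dilution factor = 2 × 10 × 5 × 3 = 300
Final = 2.00 μM / 300 = 0.006667 μM = 6.67 nM

6.67 nM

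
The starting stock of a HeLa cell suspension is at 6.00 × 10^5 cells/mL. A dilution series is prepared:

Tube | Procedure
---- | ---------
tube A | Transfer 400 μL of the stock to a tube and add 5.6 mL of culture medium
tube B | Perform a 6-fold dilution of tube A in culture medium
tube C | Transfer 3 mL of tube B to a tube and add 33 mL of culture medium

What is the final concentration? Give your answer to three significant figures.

556 cells/mL

Step 1: 400 μL + 5.6 mL = 6000 μL total → factor 6000/400 = 15
Step 2: 6-fold → factor 6
Step 3: 3 mL + 33 mL = 36 mL total → factor 36/3 = 12
Overall dilution factor = 15 × 6 × 12 = 1080
Final = 6.00 × 10^5 cells/mL / 1080 = 556 cells/mL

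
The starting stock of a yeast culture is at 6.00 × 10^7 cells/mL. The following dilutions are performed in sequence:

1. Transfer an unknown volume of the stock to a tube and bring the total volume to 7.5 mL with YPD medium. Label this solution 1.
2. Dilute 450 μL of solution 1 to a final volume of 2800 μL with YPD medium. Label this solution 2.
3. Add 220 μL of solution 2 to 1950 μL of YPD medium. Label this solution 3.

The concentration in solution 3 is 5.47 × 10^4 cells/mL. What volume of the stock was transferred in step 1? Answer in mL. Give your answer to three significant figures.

Step 1: v brought to 7.5 mL → factor = 7.5 mL/v
Step 2: 450 μL brought to 2800 μL → factor 2800/450 = 6.2222
Step 3: 220 μL + 1950 μL = 2170 μL total → factor 2170/220 = 9.8636
Product of known-step factors = 61.374
Overall factor = 6.00 × 10^7 cells/mL / (5.47 × 10^4 cells/mL) = 1096.9
Step-1 factor = 1096.9 / 61.374 = 17.872
v = 7.5 mL / 17.872 = 0.420 mL

0.420 mL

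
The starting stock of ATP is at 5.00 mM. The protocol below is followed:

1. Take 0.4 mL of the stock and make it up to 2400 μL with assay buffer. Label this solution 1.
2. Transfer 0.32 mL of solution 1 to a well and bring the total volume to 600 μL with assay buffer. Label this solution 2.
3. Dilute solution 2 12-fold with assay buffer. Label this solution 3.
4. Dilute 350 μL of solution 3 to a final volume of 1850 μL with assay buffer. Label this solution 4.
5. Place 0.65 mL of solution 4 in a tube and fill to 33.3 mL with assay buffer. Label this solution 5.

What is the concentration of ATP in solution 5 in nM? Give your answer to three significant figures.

137 nM

Step 1: 0.4 mL brought to 2400 μL → factor 2.4/0.4 = 6
Step 2: 0.32 mL brought to 600 μL → factor 0.6/0.32 = 1.875
Step 3: 12-fold → factor 12
Step 4: 350 μL brought to 1850 μL → factor 1850/350 = 5.2857
Step 5: 0.65 mL brought to 33.3 mL → factor 33.3/0.65 = 51.231
Overall dilution factor = 6 × 1.875 × 12 × 5.2857 × 51.231 = 36557
Final = 5.00 mM / 36557 = 0.0001368 mM = 137 nM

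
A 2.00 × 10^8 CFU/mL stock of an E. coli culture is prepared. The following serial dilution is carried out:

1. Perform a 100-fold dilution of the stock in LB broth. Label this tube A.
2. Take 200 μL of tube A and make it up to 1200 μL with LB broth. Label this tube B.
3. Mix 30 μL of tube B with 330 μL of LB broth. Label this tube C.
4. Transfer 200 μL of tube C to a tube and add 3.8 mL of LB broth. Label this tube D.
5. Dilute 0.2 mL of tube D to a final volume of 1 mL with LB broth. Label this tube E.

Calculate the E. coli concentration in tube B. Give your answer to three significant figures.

3.33 × 10^5 CFU/mL

Step 1: 100-fold → factor 100
Step 2: 200 μL brought to 1200 μL → factor 1200/200 = 6
Dilution factor through tube B = 100 × 6 = 600
[tube B] = 2.00 × 10^8 CFU/mL / 600 = 3.33 × 10^5 CFU/mL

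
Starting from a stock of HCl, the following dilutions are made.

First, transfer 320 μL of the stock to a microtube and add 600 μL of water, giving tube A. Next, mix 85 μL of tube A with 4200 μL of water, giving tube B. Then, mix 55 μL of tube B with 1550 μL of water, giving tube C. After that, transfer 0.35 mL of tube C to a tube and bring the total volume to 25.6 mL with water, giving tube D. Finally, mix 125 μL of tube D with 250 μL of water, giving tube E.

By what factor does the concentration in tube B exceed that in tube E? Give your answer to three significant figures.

6.40 × 10^3

Step 1: 320 μL + 600 μL = 920 μL total → factor 920/320 = 2.875
Step 2: 85 μL + 4200 μL = 4285 μL total → factor 4285/85 = 50.412
Step 3: 55 μL + 1550 μL = 1605 μL total → factor 1605/55 = 29.182
Step 4: 0.35 mL brought to 25.6 mL → factor 25.6/0.35 = 73.143
Step 5: 125 μL + 250 μL = 375 μL total → factor 375/125 = 3
Dilution factor to tube B = 144.93; to tube E = 9.2806 × 10^5
[tube B]/[tube E] = (factor to tube E)/(factor to tube B) = 9.2806 × 10^5/144.93 = 6.40 × 10^3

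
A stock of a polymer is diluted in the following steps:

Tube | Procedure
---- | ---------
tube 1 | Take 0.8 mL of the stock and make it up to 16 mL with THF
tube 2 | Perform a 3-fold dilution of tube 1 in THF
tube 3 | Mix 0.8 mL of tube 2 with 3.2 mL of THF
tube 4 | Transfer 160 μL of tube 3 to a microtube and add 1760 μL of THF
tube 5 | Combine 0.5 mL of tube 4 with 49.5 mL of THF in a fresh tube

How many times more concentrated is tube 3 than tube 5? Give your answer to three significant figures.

1.20 × 10^3

Step 1: 0.8 mL brought to 16 mL → factor 16/0.8 = 20
Step 2: 3-fold → factor 3
Step 3: 0.8 mL + 3.2 mL = 4 mL total → factor 4/0.8 = 5
Step 4: 160 μL + 1760 μL = 1920 μL total → factor 1920/160 = 12
Step 5: 0.5 mL + 49.5 mL = 50 mL total → factor 50/0.5 = 100
Dilution factor to tube 3 = 300; to tube 5 = 3.6 × 10^5
[tube 3]/[tube 5] = (factor to tube 5)/(factor to tube 3) = 3.6 × 10^5/300 = 1.20 × 10^3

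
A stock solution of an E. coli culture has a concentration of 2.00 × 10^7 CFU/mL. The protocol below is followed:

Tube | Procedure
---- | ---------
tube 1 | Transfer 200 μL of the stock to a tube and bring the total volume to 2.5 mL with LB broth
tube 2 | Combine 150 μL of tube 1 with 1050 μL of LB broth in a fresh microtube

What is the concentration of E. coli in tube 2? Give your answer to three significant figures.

Step 1: 200 μL brought to 2.5 mL → factor 2500/200 = 12.5
Step 2: 150 μL + 1050 μL = 1200 μL total → factor 1200/150 = 8
Overall dilution factor = 12.5 × 8 = 100
Final = 2.00 × 10^7 CFU/mL / 100 = 2.00 × 10^5 CFU/mL

2.00 × 10^5 CFU/mL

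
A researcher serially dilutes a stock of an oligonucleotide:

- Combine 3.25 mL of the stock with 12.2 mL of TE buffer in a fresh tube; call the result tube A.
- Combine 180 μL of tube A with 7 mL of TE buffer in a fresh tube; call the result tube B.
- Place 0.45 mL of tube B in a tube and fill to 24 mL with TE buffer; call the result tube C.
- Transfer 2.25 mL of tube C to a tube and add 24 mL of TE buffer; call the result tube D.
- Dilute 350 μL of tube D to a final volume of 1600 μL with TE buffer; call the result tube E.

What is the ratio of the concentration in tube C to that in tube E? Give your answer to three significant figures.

53.3

Step 1: 3.25 mL + 12.2 mL = 15.45 mL total → factor 15.45/3.25 = 4.7538
Step 2: 180 μL + 7 mL = 7180 μL total → factor 7180/180 = 39.889
Step 3: 0.45 mL brought to 24 mL → factor 24/0.45 = 53.333
Step 4: 2.25 mL + 24 mL = 26.25 mL total → factor 26.25/2.25 = 11.667
Step 5: 350 μL brought to 1600 μL → factor 1600/350 = 4.5714
Dilution factor to tube C = 10113; to tube E = 5.3938 × 10^5
[tube C]/[tube E] = (factor to tube E)/(factor to tube C) = 5.3938 × 10^5/10113 = 53.3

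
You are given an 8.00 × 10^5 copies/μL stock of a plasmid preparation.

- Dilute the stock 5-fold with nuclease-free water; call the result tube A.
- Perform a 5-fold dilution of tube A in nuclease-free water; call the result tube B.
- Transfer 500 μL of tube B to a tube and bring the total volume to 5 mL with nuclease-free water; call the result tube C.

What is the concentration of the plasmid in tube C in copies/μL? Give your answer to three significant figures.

3.20 × 10^3 copies/μL

Step 1: 5-fold → factor 5
Step 2: 5-fold → factor 5
Step 3: 500 μL brought to 5 mL → factor 5000/500 = 10
Overall dilution factor = 5 × 5 × 10 = 250
Final = 8.00 × 10^5 copies/μL / 250 = 3.20 × 10^3 copies/μL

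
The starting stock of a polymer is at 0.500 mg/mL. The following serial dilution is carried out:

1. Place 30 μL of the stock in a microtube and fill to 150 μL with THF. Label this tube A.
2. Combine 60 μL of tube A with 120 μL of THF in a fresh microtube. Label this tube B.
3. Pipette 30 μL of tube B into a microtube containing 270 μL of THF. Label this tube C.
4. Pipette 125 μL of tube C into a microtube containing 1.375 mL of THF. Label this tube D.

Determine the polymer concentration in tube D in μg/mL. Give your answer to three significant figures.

0.278 μg/mL

Step 1: 30 μL brought to 150 μL → factor 150/30 = 5
Step 2: 60 μL + 120 μL = 180 μL total → factor 180/60 = 3
Step 3: 30 μL + 270 μL = 300 μL total → factor 300/30 = 10
Step 4: 125 μL + 1.375 mL = 1500 μL total → factor 1500/125 = 12
Overall dilution factor = 5 × 3 × 10 × 12 = 1800
Final = 0.500 mg/mL / 1800 = 0.0002778 mg/mL = 0.278 μg/mL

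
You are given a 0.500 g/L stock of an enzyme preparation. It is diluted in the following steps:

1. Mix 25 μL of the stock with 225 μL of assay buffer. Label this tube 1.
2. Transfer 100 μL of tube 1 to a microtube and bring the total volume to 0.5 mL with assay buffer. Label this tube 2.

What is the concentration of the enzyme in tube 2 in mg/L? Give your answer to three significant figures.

Step 1: 25 μL + 225 μL = 250 μL total → factor 250/25 = 10
Step 2: 100 μL brought to 0.5 mL → factor 500/100 = 5
Overall dilution factor = 10 × 5 = 50
Final = 0.500 g/L / 50 = 0.01000 g/L = 10.0 mg/L

10.0 mg/L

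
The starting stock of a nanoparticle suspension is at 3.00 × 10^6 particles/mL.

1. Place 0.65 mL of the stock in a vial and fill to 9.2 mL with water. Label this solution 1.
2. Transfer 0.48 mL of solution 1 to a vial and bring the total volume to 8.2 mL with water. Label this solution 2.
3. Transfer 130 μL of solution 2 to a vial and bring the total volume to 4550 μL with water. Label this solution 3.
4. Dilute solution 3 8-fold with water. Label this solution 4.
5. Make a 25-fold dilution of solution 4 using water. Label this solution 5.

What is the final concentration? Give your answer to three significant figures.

1.77 particles/mL

Step 1: 0.65 mL brought to 9.2 mL → factor 9.2/0.65 = 14.154
Step 2: 0.48 mL brought to 8.2 mL → factor 8.2/0.48 = 17.083
Step 3: 130 μL brought to 4550 μL → factor 4550/130 = 35
Step 4: 8-fold → factor 8
Step 5: 25-fold → factor 25
Overall dilution factor = 14.154 × 17.083 × 35 × 8 × 25 = 1.6926 × 10^6
Final = 3.00 × 10^6 particles/mL / 1.6926 × 10^6 = 1.77 particles/mL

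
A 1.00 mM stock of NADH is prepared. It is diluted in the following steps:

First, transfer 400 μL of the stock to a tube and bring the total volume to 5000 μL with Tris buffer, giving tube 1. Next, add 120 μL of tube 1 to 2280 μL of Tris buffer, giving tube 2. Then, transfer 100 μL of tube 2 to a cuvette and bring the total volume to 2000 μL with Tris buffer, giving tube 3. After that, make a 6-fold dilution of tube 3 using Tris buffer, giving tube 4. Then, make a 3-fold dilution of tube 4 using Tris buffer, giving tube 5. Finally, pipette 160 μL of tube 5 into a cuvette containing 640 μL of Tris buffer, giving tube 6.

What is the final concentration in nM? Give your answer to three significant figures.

2.22 nM

Step 1: 400 μL brought to 5000 μL → factor 5000/400 = 12.5
Step 2: 120 μL + 2280 μL = 2400 μL total → factor 2400/120 = 20
Step 3: 100 μL brought to 2000 μL → factor 2000/100 = 20
Step 4: 6-fold → factor 6
Step 5: 3-fold → factor 3
Step 6: 160 μL + 640 μL = 800 μL total → factor 800/160 = 5
Overall dilution factor = 12.5 × 20 × 20 × 6 × 3 × 5 = 4.5 × 10^5
Final = 1.00 mM / 4.5 × 10^5 = 2.222 × 10^-6 mM = 2.22 nM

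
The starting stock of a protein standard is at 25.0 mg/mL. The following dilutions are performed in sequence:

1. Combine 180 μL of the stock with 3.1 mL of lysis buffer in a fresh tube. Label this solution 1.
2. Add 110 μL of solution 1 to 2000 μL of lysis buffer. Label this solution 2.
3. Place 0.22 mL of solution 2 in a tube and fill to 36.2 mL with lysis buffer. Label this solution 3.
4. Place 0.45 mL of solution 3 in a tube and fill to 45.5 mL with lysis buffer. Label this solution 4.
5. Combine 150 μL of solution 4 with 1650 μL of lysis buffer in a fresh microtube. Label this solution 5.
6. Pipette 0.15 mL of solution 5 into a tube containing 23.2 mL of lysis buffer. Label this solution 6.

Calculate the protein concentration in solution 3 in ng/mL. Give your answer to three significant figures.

Step 1: 180 μL + 3.1 mL = 3280 μL total → factor 3280/180 = 18.222
Step 2: 110 μL + 2000 μL = 2110 μL total → factor 2110/110 = 19.182
Step 3: 0.22 mL brought to 36.2 mL → factor 36.2/0.22 = 164.55
Dilution factor through solution 3 = 18.222 × 19.182 × 164.55 = 57514
[solution 3] = 25.0 mg/mL / 57514 = 0.0004347 mg/mL = 435 ng/mL

435 ng/mL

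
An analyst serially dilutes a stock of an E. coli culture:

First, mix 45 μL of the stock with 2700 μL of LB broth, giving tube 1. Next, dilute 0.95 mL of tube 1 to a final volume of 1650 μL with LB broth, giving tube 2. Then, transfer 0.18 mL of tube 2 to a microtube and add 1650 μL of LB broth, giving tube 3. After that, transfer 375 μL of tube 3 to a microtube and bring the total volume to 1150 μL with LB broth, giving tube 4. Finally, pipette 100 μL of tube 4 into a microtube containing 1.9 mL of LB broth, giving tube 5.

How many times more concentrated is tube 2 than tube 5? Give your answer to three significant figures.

Step 1: 45 μL + 2700 μL = 2745 μL total → factor 2745/45 = 61
Step 2: 0.95 mL brought to 1650 μL → factor 1.65/0.95 = 1.7368
Step 3: 0.18 mL + 1650 μL = 1.83 mL total → factor 1.83/0.18 = 10.167
Step 4: 375 μL brought to 1150 μL → factor 1150/375 = 3.0667
Step 5: 100 μL + 1.9 mL = 2000 μL total → factor 2000/100 = 20
Dilution factor to tube 2 = 105.95; to tube 5 = 66064
[tube 2]/[tube 5] = (factor to tube 5)/(factor to tube 2) = 66064/105.95 = 624

624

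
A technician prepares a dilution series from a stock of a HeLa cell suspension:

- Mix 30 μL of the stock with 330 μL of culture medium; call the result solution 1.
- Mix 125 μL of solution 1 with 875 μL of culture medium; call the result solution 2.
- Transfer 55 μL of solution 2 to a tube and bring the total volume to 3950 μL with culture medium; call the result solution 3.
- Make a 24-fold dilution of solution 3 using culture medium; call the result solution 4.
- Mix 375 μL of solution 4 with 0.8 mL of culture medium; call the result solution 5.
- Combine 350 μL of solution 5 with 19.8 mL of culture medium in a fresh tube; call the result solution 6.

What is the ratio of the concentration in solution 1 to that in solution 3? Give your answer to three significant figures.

575

Step 1: 30 μL + 330 μL = 360 μL total → factor 360/30 = 12
Step 2: 125 μL + 875 μL = 1000 μL total → factor 1000/125 = 8
Step 3: 55 μL brought to 3950 μL → factor 3950/55 = 71.818
Dilution factor to solution 1 = 12; to solution 3 = 6894.5
[solution 1]/[solution 3] = (factor to solution 3)/(factor to solution 1) = 6894.5/12 = 575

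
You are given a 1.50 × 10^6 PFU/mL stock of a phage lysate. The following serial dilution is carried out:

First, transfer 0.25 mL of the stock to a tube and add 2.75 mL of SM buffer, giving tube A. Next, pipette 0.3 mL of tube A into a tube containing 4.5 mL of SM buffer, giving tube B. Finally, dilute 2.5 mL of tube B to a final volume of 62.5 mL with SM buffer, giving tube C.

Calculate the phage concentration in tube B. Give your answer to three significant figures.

Step 1: 0.25 mL + 2.75 mL = 3 mL total → factor 3/0.25 = 12
Step 2: 0.3 mL + 4.5 mL = 4.8 mL total → factor 4.8/0.3 = 16
Dilution factor through tube B = 12 × 16 = 192
[tube B] = 1.50 × 10^6 PFU/mL / 192 = 7.81 × 10^3 PFU/mL

7.81 × 10^3 PFU/mL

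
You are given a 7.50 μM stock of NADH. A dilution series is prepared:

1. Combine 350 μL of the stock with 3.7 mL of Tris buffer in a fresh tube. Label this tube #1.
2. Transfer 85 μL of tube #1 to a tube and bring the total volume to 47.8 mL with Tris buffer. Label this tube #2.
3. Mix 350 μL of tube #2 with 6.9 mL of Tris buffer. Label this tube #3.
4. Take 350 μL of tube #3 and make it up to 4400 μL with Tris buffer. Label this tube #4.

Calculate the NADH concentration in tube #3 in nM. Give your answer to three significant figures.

0.0556 nM

Step 1: 350 μL + 3.7 mL = 4050 μL total → factor 4050/350 = 11.571
Step 2: 85 μL brought to 47.8 mL → factor 47800/85 = 562.35
Step 3: 350 μL + 6.9 mL = 7250 μL total → factor 7250/350 = 20.714
Dilution factor through tube #3 = 11.571 × 562.35 × 20.714 = 1.3479 × 10^5
[tube #3] = 7.50 μM / 1.3479 × 10^5 = 5.564 × 10^-5 μM = 0.0556 nM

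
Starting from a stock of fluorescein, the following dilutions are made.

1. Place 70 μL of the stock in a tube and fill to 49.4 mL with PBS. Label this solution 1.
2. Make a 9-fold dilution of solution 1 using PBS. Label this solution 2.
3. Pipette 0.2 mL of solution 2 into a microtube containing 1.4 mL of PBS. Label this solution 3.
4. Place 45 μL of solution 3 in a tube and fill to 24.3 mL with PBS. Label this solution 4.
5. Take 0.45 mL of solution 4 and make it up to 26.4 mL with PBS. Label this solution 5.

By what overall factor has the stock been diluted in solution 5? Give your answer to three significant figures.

1.61 × 10^9

Step 1: 70 μL brought to 49.4 mL → factor 49400/70 = 705.71
Step 2: 9-fold → factor 9
Step 3: 0.2 mL + 1.4 mL = 1.6 mL total → factor 1.6/0.2 = 8
Step 4: 45 μL brought to 24.3 mL → factor 24300/45 = 540
Step 5: 0.45 mL brought to 26.4 mL → factor 26.4/0.45 = 58.667
Overall dilution factor = 705.71 × 9 × 8 × 540 × 58.667 = 1.6097 × 10^9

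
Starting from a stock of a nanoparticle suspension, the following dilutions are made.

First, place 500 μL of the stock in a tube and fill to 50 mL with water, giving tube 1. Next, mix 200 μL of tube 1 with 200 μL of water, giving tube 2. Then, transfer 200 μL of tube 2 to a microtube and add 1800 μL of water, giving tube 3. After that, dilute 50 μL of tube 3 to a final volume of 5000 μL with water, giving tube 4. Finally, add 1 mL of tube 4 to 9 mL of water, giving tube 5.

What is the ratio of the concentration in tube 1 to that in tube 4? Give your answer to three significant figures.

2.00 × 10^3

Step 1: 500 μL brought to 50 mL → factor 50000/500 = 100
Step 2: 200 μL + 200 μL = 400 μL total → factor 400/200 = 2
Step 3: 200 μL + 1800 μL = 2000 μL total → factor 2000/200 = 10
Step 4: 50 μL brought to 5000 μL → factor 5000/50 = 100
Dilution factor to tube 1 = 100; to tube 4 = 2 × 10^5
[tube 1]/[tube 4] = (factor to tube 4)/(factor to tube 1) = 2 × 10^5/100 = 2.00 × 10^3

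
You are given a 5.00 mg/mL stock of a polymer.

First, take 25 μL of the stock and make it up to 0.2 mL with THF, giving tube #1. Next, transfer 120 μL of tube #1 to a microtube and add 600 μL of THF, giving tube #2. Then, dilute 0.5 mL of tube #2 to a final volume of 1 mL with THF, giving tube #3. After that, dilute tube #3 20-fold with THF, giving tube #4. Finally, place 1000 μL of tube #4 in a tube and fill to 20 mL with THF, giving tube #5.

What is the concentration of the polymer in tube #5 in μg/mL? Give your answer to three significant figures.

Step 1: 25 μL brought to 0.2 mL → factor 200/25 = 8
Step 2: 120 μL + 600 μL = 720 μL total → factor 720/120 = 6
Step 3: 0.5 mL brought to 1 mL → factor 1/0.5 = 2
Step 4: 20-fold → factor 20
Step 5: 1000 μL brought to 20 mL → factor 20000/1000 = 20
Overall dilution factor = 8 × 6 × 2 × 20 × 20 = 38400
Final = 5.00 mg/mL / 38400 = 0.0001302 mg/mL = 0.130 μg/mL

0.130 μg/mL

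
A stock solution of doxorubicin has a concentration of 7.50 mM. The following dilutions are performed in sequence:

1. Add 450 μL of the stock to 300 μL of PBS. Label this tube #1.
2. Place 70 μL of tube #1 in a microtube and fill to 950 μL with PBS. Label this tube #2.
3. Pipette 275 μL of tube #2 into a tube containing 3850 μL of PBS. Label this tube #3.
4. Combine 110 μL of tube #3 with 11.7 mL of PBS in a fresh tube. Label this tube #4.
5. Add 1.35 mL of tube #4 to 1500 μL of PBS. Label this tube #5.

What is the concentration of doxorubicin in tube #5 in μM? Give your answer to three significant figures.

Step 1: 450 μL + 300 μL = 750 μL total → factor 750/450 = 1.6667
Step 2: 70 μL brought to 950 μL → factor 950/70 = 13.571
Step 3: 275 μL + 3850 μL = 4125 μL total → factor 4125/275 = 15
Step 4: 110 μL + 11.7 mL = 11810 μL total → factor 11810/110 = 107.36
Step 5: 1.35 mL + 1500 μL = 2.85 mL total → factor 2.85/1.35 = 2.1111
Overall dilution factor = 1.6667 × 13.571 × 15 × 107.36 × 2.1111 = 76901
Final = 7.50 mM / 76901 = 9.753 × 10^-5 mM = 0.0975 μM

0.0975 μM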